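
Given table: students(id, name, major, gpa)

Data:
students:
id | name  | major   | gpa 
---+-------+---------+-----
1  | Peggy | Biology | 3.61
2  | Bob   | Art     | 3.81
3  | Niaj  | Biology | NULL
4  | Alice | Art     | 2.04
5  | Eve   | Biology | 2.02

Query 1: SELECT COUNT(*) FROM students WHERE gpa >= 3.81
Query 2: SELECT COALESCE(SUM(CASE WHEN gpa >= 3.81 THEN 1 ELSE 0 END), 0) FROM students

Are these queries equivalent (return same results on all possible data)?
Yes, equivalent

Both queries return: [(1,)]

Reason: COUNT with WHERE vs conditional SUM (COALESCE handles empty-table NULL)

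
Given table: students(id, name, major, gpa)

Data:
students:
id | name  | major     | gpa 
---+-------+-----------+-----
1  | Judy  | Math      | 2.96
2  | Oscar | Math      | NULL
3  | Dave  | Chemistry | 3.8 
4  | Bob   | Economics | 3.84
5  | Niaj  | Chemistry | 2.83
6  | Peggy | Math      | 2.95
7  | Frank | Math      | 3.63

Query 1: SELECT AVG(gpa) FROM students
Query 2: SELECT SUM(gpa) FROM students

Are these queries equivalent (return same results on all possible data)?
No, not equivalent

Query 1 returns: [(3.3349999999999995,)]
Query 2 returns: [(20.009999999999998,)]

Reason: AVG vs SUM give different aggregate values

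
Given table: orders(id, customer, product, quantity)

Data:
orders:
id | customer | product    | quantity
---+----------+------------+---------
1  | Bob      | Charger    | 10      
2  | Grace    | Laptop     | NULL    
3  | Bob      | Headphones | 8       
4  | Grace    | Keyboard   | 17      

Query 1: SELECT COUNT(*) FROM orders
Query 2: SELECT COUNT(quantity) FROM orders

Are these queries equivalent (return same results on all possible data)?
No, not equivalent

Query 1 returns: [(4,)]
Query 2 returns: [(3,)]

Reason: COUNT(*) includes NULLs, COUNT(column) excludes them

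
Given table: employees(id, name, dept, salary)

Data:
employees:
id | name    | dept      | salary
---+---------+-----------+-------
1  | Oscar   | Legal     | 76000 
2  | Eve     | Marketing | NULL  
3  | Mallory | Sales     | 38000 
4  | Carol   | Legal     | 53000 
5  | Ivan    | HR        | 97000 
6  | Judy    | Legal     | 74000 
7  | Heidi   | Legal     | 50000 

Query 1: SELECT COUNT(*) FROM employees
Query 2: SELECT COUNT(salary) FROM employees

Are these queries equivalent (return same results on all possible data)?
No, not equivalent

Query 1 returns: [(7,)]
Query 2 returns: [(6,)]

Reason: COUNT(*) includes NULLs, COUNT(column) excludes them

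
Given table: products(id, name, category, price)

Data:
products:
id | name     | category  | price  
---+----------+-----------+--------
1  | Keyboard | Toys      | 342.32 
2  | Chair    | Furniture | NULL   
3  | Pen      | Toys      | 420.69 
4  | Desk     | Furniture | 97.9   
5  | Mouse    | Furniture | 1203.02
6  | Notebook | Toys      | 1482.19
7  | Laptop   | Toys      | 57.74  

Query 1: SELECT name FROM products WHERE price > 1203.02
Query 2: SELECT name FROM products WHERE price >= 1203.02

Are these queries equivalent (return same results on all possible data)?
No, not equivalent

Query 1 returns: [('Notebook',)]
Query 2 returns: [('Mouse',), ('Notebook',)]

Reason: > vs >= gives different results when price = 1203.02 exists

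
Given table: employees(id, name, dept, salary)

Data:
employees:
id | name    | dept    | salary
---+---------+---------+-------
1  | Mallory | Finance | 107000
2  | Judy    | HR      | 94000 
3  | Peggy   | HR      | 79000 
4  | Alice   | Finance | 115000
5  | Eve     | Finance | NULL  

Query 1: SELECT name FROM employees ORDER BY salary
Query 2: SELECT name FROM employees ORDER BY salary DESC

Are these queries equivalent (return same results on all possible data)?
No, not equivalent

Query 1 returns: [('Eve',), ('Peggy',), ('Judy',), ('Mallory',), ('Alice',)]
Query 2 returns: [('Alice',), ('Mallory',), ('Judy',), ('Peggy',), ('Eve',)]

Reason: ASC vs DESC gives opposite ordering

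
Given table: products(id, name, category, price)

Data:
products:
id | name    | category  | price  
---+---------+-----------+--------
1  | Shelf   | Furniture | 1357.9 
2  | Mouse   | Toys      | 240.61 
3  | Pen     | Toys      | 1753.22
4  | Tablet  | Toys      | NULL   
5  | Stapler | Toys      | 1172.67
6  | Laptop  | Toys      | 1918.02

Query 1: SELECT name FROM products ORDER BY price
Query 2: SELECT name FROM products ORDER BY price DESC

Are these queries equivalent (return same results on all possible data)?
No, not equivalent

Query 1 returns: [('Tablet',), ('Mouse',), ('Stapler',), ('Shelf',), ('Pen',), ('Laptop',)]
Query 2 returns: [('Laptop',), ('Pen',), ('Shelf',), ('Stapler',), ('Mouse',), ('Tablet',)]

Reason: ASC vs DESC gives opposite ordering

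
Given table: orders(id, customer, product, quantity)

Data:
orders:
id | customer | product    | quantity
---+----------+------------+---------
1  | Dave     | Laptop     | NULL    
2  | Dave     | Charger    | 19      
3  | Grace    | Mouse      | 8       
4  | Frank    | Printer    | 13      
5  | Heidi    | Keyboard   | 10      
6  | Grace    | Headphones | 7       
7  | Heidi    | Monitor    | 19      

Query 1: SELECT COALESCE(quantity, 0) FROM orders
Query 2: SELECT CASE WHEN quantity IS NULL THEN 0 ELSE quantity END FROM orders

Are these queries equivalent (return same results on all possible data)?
Yes, equivalent

Both queries return: [(0,), (7,), (8,), (10,), (13,), (19,), (19,)]

Reason: COALESCE vs CASE for NULL handling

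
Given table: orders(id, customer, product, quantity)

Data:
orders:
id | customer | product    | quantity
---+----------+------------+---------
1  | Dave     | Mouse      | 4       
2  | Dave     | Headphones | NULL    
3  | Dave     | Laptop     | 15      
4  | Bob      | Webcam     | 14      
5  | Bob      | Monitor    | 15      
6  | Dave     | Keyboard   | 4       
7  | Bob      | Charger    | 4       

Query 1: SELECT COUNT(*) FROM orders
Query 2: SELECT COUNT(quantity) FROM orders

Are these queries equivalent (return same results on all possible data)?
No, not equivalent

Query 1 returns: [(7,)]
Query 2 returns: [(6,)]

Reason: COUNT(*) includes NULLs, COUNT(column) excludes them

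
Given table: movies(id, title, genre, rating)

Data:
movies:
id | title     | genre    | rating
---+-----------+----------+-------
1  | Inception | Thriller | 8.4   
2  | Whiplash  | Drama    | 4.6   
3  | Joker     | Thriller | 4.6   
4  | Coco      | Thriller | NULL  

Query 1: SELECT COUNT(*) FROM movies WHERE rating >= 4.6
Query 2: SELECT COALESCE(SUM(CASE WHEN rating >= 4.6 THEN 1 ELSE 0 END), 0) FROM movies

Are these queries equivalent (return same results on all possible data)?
Yes, equivalent

Both queries return: [(3,)]

Reason: COUNT with WHERE vs conditional SUM (COALESCE handles empty-table NULL)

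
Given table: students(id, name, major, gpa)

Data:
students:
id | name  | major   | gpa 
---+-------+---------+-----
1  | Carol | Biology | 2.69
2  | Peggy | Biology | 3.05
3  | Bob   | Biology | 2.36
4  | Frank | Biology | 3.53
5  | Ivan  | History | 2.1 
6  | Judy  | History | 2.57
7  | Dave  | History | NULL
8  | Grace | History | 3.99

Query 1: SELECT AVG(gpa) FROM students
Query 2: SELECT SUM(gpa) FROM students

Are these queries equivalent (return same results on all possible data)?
No, not equivalent

Query 1 returns: [(2.8985714285714286,)]
Query 2 returns: [(20.29,)]

Reason: AVG vs SUM give different aggregate values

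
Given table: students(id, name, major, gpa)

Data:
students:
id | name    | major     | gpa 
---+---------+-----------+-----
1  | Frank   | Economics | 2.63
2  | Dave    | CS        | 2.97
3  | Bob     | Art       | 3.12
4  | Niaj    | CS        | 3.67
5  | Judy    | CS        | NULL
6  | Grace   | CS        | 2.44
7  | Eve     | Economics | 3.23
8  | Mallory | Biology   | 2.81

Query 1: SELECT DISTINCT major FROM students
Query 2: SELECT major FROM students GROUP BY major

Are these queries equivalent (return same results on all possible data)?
Yes, equivalent

Both queries return: [('Art',), ('Biology',), ('CS',), ('Economics',)]

Reason: Both get unique majors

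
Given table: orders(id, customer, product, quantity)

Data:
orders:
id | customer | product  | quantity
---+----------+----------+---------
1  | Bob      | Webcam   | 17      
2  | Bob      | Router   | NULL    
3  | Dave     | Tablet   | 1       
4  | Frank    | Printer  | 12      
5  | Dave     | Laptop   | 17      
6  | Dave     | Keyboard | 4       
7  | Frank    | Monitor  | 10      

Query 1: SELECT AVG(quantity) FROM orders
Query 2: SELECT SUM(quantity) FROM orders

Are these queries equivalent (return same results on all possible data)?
No, not equivalent

Query 1 returns: [(10.166666666666666,)]
Query 2 returns: [(61,)]

Reason: AVG vs SUM give different aggregate values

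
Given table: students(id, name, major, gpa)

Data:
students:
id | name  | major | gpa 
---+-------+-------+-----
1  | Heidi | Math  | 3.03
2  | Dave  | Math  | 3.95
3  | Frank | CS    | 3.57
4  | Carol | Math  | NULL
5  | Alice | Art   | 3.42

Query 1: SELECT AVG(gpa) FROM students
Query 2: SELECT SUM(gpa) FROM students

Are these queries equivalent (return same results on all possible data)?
No, not equivalent

Query 1 returns: [(3.4924999999999997,)]
Query 2 returns: [(13.969999999999999,)]

Reason: AVG vs SUM give different aggregate values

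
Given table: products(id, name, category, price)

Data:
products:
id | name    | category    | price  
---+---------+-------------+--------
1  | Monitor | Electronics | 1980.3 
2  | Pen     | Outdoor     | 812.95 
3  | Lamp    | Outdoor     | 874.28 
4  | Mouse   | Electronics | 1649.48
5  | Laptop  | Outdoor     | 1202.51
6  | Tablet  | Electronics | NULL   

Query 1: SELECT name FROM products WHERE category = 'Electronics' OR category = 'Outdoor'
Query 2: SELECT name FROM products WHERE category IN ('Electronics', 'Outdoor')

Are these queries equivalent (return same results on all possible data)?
Yes, equivalent

Both queries return: [('Lamp',), ('Laptop',), ('Monitor',), ('Mouse',), ('Pen',), ('Tablet',)]

Reason: OR vs IN are equivalent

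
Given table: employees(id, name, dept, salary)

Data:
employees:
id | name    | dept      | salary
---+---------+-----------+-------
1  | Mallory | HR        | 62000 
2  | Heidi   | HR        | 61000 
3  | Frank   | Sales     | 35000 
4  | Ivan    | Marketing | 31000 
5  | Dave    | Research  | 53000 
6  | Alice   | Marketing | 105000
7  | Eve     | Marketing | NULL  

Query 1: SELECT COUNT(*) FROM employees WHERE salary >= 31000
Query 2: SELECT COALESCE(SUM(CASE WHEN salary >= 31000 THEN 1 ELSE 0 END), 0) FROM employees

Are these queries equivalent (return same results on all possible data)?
Yes, equivalent

Both queries return: [(6,)]

Reason: COUNT with WHERE vs conditional SUM (COALESCE handles empty-table NULL)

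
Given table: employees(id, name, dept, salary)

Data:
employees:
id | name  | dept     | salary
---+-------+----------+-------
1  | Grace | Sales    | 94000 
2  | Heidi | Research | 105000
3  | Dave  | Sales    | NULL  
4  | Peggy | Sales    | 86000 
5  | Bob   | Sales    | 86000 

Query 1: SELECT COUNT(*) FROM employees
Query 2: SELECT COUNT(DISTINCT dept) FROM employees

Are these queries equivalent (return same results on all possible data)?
No, not equivalent

Query 1 returns: [(5,)]
Query 2 returns: [(2,)]

Reason: COUNT(*) counts rows, COUNT(DISTINCT dept) counts unique depts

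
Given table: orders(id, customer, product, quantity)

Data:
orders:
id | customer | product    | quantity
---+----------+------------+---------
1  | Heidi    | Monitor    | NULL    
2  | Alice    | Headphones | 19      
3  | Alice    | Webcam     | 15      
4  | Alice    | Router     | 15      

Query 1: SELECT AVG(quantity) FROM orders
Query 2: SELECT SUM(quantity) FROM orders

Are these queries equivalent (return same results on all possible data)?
No, not equivalent

Query 1 returns: [(16.333333333333332,)]
Query 2 returns: [(49,)]

Reason: AVG vs SUM give different aggregate values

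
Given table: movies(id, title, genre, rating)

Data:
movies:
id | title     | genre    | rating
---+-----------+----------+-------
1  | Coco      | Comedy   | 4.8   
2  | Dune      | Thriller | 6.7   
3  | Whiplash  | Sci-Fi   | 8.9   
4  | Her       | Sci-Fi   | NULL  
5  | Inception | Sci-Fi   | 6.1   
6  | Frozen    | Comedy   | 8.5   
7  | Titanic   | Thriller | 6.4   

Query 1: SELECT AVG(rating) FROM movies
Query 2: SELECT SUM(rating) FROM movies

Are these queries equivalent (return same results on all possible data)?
No, not equivalent

Query 1 returns: [(6.8999999999999995,)]
Query 2 returns: [(41.4,)]

Reason: AVG vs SUM give different aggregate values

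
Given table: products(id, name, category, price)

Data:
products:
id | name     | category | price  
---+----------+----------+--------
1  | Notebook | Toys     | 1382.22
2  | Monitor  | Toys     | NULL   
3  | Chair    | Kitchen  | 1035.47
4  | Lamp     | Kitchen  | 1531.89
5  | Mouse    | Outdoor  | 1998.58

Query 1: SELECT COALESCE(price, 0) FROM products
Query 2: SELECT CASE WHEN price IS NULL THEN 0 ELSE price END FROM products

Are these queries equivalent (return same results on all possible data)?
Yes, equivalent

Both queries return: [(0,), (1035.47,), (1382.22,), (1531.89,), (1998.58,)]

Reason: COALESCE vs CASE for NULL handling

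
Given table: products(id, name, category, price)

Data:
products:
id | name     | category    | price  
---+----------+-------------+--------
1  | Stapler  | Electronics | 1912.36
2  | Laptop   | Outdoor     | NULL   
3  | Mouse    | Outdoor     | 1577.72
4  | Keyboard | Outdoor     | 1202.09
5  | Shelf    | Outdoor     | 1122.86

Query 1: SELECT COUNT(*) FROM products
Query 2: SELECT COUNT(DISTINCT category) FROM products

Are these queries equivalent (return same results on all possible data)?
No, not equivalent

Query 1 returns: [(5,)]
Query 2 returns: [(2,)]

Reason: COUNT(*) counts rows, COUNT(DISTINCT category) counts unique categorys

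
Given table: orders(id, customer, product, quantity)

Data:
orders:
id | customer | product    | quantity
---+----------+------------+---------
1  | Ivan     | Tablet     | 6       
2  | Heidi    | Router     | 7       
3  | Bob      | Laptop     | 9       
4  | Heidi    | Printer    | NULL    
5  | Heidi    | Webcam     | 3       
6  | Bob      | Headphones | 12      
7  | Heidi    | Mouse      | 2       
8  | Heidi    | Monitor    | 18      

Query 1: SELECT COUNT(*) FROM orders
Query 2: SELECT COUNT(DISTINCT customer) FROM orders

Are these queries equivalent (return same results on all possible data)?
No, not equivalent

Query 1 returns: [(8,)]
Query 2 returns: [(3,)]

Reason: COUNT(*) counts rows, COUNT(DISTINCT customer) counts unique customers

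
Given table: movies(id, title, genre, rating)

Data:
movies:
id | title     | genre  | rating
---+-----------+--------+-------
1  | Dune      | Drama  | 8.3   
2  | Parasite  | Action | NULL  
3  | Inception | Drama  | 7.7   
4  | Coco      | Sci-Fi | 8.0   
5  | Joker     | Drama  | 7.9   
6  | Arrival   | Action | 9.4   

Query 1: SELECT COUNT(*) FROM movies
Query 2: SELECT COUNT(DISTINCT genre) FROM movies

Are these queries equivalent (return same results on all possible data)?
No, not equivalent

Query 1 returns: [(6,)]
Query 2 returns: [(3,)]

Reason: COUNT(*) counts rows, COUNT(DISTINCT genre) counts unique genres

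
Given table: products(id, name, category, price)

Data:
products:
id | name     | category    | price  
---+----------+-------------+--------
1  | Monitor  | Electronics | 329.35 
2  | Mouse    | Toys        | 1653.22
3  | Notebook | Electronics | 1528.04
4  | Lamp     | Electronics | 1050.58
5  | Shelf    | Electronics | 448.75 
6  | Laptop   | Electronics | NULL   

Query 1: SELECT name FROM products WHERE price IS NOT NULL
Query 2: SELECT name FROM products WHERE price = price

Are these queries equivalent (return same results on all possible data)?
Yes, equivalent

Both queries return: [('Lamp',), ('Monitor',), ('Mouse',), ('Notebook',), ('Shelf',)]

Reason: IS NOT NULL vs self-equality (both exclude NULLs)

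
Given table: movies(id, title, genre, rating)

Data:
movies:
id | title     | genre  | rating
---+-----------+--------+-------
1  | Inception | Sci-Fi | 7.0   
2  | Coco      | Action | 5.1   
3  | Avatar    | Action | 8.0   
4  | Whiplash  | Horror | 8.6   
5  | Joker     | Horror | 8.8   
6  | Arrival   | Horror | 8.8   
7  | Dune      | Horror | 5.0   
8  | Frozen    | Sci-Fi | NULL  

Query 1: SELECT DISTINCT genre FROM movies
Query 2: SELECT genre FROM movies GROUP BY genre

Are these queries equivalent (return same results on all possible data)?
Yes, equivalent

Both queries return: [('Action',), ('Horror',), ('Sci-Fi',)]

Reason: Both get unique genres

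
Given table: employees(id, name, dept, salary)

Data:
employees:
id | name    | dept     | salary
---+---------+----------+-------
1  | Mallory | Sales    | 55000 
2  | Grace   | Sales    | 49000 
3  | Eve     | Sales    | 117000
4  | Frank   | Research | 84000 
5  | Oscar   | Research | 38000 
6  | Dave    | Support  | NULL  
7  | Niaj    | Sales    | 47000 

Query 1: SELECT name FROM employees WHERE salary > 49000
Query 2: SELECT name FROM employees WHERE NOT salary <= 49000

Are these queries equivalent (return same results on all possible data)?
Yes, equivalent

Both queries return: [('Eve',), ('Frank',), ('Mallory',)]

Reason: Both filter salary > 49000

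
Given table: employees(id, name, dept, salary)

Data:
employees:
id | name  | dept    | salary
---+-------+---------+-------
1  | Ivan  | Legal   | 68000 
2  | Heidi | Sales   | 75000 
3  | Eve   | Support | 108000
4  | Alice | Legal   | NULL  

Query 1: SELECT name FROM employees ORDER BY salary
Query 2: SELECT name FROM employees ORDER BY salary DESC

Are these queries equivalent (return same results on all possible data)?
No, not equivalent

Query 1 returns: [('Alice',), ('Ivan',), ('Heidi',), ('Eve',)]
Query 2 returns: [('Eve',), ('Heidi',), ('Ivan',), ('Alice',)]

Reason: ASC vs DESC gives opposite ordering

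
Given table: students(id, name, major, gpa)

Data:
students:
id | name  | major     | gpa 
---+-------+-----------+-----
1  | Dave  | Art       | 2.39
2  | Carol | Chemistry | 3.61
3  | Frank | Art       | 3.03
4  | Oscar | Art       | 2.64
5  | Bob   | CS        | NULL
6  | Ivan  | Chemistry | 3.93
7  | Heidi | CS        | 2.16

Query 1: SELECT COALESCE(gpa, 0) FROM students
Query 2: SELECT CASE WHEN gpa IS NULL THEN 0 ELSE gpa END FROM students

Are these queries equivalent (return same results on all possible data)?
Yes, equivalent

Both queries return: [(0,), (2.16,), (2.39,), (2.64,), (3.03,), (3.61,), (3.93,)]

Reason: COALESCE vs CASE for NULL handling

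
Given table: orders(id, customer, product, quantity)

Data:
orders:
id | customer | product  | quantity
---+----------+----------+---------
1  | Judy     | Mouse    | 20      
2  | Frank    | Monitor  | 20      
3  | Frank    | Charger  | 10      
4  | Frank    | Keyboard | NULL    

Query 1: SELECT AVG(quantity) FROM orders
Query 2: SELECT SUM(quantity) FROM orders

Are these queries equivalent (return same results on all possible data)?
No, not equivalent

Query 1 returns: [(16.666666666666668,)]
Query 2 returns: [(50,)]

Reason: AVG vs SUM give different aggregate values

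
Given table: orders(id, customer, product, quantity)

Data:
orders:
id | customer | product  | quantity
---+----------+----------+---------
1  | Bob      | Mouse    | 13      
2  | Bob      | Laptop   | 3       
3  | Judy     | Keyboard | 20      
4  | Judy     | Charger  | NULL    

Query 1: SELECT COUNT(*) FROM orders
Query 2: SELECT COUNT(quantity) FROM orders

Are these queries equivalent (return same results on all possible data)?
No, not equivalent

Query 1 returns: [(4,)]
Query 2 returns: [(3,)]

Reason: COUNT(*) includes NULLs, COUNT(column) excludes them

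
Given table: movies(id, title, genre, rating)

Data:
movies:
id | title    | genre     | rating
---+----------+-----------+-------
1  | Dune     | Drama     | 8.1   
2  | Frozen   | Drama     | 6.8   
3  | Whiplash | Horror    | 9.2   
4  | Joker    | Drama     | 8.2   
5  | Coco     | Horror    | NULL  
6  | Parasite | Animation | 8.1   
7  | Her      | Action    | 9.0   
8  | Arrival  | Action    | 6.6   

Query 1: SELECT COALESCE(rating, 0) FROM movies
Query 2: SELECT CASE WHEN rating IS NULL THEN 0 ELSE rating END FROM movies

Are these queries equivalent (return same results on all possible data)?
Yes, equivalent

Both queries return: [(0,), (6.6,), (6.8,), (8.1,), (8.1,), (8.2,), (9.0,), (9.2,)]

Reason: COALESCE vs CASE for NULL handling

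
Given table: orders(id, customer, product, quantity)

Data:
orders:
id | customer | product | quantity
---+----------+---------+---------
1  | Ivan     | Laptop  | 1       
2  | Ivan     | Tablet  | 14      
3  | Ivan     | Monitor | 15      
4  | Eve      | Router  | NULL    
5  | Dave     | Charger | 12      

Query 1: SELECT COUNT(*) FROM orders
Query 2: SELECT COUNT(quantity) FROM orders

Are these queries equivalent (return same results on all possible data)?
No, not equivalent

Query 1 returns: [(5,)]
Query 2 returns: [(4,)]

Reason: COUNT(*) includes NULLs, COUNT(column) excludes them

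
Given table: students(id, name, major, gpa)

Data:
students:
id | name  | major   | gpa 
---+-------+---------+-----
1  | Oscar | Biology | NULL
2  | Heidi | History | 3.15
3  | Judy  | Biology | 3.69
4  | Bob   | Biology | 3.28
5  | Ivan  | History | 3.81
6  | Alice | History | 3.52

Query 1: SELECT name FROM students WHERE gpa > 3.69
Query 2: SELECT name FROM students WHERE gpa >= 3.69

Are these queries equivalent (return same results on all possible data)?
No, not equivalent

Query 1 returns: [('Ivan',)]
Query 2 returns: [('Judy',), ('Ivan',)]

Reason: > vs >= gives different results when gpa = 3.69 exists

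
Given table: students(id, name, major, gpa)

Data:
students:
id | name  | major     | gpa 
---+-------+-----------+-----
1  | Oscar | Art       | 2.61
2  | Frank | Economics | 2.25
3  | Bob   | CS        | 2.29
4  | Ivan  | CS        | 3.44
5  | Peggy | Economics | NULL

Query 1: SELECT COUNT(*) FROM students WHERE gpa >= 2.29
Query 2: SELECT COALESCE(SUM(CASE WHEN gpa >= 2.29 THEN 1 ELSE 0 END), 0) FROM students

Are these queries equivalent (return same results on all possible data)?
Yes, equivalent

Both queries return: [(3,)]

Reason: COUNT with WHERE vs conditional SUM (COALESCE handles empty-table NULL)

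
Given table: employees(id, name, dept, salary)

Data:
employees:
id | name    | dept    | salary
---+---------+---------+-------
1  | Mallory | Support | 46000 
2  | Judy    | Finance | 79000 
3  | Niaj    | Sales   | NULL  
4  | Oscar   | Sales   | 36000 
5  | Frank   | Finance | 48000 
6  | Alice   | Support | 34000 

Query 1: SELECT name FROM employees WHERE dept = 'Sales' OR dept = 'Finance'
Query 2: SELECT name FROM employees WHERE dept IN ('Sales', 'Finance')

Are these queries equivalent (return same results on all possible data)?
Yes, equivalent

Both queries return: [('Frank',), ('Judy',), ('Niaj',), ('Oscar',)]

Reason: OR vs IN are equivalent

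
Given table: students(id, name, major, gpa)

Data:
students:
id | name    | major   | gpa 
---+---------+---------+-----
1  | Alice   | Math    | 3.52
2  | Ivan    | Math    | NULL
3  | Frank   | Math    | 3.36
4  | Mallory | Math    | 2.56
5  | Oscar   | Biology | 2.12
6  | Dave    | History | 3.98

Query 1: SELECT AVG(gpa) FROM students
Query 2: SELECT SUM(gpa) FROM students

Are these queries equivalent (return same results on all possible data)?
No, not equivalent

Query 1 returns: [(3.1079999999999997,)]
Query 2 returns: [(15.54,)]

Reason: AVG vs SUM give different aggregate values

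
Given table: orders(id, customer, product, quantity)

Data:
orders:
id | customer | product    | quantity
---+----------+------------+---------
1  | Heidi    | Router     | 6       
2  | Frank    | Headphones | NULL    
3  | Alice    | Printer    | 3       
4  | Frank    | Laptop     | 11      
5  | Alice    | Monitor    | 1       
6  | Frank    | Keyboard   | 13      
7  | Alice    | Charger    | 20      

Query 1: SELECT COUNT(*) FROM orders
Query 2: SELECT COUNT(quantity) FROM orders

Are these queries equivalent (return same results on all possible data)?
No, not equivalent

Query 1 returns: [(7,)]
Query 2 returns: [(6,)]

Reason: COUNT(*) includes NULLs, COUNT(column) excludes them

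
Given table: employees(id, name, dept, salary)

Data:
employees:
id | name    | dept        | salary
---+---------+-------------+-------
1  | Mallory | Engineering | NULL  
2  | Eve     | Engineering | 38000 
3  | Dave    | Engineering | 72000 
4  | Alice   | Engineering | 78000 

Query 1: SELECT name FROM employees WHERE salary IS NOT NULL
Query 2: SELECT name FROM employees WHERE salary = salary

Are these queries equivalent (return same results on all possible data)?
Yes, equivalent

Both queries return: [('Alice',), ('Dave',), ('Eve',)]

Reason: IS NOT NULL vs self-equality (both exclude NULLs)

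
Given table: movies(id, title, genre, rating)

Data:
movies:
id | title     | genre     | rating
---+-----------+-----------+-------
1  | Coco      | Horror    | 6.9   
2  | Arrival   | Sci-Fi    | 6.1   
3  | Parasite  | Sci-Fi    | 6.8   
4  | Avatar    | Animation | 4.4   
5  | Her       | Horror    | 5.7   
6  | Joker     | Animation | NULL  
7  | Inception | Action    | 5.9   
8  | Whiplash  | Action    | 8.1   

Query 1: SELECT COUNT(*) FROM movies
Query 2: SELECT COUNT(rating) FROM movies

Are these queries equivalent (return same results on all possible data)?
No, not equivalent

Query 1 returns: [(8,)]
Query 2 returns: [(7,)]

Reason: COUNT(*) includes NULLs, COUNT(column) excludes them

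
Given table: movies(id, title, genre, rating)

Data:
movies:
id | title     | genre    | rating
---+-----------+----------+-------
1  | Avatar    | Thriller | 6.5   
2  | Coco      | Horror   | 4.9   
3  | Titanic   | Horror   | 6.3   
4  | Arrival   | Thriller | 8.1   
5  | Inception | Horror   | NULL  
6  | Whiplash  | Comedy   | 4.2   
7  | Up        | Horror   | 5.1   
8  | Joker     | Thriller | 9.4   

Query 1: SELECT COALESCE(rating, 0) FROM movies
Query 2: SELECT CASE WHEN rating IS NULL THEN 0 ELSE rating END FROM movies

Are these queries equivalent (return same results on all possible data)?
Yes, equivalent

Both queries return: [(0,), (4.2,), (4.9,), (5.1,), (6.3,), (6.5,), (8.1,), (9.4,)]

Reason: COALESCE vs CASE for NULL handling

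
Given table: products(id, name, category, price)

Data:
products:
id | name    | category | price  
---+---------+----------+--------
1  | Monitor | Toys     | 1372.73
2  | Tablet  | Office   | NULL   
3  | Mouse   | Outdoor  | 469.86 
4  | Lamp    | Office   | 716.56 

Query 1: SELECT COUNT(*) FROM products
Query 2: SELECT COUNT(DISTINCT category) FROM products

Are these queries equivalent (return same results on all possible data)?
No, not equivalent

Query 1 returns: [(4,)]
Query 2 returns: [(3,)]

Reason: COUNT(*) counts rows, COUNT(DISTINCT category) counts unique categorys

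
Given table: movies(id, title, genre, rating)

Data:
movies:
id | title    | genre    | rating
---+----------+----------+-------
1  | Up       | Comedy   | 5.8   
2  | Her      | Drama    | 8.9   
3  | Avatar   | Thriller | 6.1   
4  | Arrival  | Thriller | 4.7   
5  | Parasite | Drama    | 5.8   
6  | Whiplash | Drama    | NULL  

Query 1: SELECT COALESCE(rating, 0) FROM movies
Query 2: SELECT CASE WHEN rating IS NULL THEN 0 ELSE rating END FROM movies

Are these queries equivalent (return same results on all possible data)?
Yes, equivalent

Both queries return: [(0,), (4.7,), (5.8,), (5.8,), (6.1,), (8.9,)]

Reason: COALESCE vs CASE for NULL handling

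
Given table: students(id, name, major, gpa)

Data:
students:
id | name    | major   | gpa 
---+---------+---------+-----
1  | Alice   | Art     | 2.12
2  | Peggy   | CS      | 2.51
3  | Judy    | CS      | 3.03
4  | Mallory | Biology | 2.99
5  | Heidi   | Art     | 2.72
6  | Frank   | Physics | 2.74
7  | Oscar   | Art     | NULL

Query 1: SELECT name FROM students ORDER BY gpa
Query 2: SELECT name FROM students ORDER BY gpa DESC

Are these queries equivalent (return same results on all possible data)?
No, not equivalent

Query 1 returns: [('Oscar',), ('Alice',), ('Peggy',), ('Heidi',), ('Frank',), ('Mallory',), ('Judy',)]
Query 2 returns: [('Judy',), ('Mallory',), ('Frank',), ('Heidi',), ('Peggy',), ('Alice',), ('Oscar',)]

Reason: ASC vs DESC gives opposite ordering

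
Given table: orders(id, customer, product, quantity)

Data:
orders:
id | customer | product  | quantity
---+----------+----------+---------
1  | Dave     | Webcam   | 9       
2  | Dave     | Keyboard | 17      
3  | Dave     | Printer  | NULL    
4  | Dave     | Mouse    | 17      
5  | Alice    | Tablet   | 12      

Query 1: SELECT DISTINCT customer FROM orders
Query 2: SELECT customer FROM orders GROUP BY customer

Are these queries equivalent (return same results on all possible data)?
Yes, equivalent

Both queries return: [('Alice',), ('Dave',)]

Reason: Both get unique customers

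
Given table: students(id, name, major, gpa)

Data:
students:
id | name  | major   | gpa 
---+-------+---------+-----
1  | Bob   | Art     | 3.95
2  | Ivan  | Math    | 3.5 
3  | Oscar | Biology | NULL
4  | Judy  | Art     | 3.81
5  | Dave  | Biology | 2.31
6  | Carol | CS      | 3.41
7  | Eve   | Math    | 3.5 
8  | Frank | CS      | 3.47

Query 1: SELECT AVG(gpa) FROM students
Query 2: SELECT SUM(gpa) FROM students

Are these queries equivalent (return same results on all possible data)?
No, not equivalent

Query 1 returns: [(3.4214285714285713,)]
Query 2 returns: [(23.95,)]

Reason: AVG vs SUM give different aggregate values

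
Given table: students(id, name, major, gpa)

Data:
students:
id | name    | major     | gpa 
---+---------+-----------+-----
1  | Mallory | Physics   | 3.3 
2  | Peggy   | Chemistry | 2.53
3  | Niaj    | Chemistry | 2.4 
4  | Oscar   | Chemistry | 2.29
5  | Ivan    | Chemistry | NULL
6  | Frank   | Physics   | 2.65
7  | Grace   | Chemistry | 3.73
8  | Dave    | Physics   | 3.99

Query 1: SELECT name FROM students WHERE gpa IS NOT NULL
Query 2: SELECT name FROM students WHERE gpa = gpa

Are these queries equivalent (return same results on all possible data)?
Yes, equivalent

Both queries return: [('Dave',), ('Frank',), ('Grace',), ('Mallory',), ('Niaj',), ('Oscar',), ('Peggy',)]

Reason: IS NOT NULL vs self-equality (both exclude NULLs)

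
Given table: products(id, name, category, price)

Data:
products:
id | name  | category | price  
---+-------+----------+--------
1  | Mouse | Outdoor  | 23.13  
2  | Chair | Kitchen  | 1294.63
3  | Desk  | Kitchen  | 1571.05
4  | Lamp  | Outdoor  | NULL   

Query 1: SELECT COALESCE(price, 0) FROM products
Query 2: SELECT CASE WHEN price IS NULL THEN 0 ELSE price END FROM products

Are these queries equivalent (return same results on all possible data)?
Yes, equivalent

Both queries return: [(0,), (23.13,), (1294.63,), (1571.05,)]

Reason: COALESCE vs CASE for NULL handling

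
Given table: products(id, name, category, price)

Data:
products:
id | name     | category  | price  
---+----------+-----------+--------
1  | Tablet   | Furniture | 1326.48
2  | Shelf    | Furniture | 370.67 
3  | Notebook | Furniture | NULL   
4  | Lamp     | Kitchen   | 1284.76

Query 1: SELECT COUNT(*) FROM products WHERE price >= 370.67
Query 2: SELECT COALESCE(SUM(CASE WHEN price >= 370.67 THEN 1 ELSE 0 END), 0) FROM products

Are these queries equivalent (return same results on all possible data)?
Yes, equivalent

Both queries return: [(3,)]

Reason: COUNT with WHERE vs conditional SUM (COALESCE handles empty-table NULL)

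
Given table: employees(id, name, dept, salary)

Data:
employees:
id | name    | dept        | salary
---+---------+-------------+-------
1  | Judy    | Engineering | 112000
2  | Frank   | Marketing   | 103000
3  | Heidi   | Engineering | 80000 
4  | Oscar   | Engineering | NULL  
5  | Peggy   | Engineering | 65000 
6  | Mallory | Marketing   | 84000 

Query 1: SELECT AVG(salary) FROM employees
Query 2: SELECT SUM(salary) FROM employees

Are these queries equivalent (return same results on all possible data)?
No, not equivalent

Query 1 returns: [(88800.0,)]
Query 2 returns: [(444000,)]

Reason: AVG vs SUM give different aggregate values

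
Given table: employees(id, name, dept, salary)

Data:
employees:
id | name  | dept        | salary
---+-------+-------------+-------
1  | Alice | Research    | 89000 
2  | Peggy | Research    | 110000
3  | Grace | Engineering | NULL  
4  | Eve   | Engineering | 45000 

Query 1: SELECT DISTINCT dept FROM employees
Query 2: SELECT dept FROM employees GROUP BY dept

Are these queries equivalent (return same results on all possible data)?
Yes, equivalent

Both queries return: [('Engineering',), ('Research',)]

Reason: Both get unique depts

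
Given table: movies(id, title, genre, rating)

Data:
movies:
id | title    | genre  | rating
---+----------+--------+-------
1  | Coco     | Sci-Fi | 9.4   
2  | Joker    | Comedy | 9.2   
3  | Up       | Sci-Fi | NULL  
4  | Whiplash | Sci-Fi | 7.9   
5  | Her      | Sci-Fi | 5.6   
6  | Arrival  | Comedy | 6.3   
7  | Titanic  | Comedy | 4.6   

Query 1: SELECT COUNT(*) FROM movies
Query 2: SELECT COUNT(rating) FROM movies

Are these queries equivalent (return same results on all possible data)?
No, not equivalent

Query 1 returns: [(7,)]
Query 2 returns: [(6,)]

Reason: COUNT(*) includes NULLs, COUNT(column) excludes them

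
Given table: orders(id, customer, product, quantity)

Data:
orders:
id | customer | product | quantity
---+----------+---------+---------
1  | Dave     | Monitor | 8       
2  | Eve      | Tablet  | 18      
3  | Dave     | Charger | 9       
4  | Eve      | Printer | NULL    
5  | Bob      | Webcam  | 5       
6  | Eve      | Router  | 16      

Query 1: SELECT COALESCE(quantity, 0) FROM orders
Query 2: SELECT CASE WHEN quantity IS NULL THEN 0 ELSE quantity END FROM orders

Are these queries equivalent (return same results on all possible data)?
Yes, equivalent

Both queries return: [(0,), (5,), (8,), (9,), (16,), (18,)]

Reason: COALESCE vs CASE for NULL handling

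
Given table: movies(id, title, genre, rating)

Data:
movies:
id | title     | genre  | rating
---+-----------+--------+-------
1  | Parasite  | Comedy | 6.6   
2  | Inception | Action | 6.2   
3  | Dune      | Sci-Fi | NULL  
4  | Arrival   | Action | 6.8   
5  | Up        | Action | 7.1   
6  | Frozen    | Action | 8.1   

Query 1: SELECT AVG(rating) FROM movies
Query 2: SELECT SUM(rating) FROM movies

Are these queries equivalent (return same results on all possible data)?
No, not equivalent

Query 1 returns: [(6.959999999999999,)]
Query 2 returns: [(34.8,)]

Reason: AVG vs SUM give different aggregate values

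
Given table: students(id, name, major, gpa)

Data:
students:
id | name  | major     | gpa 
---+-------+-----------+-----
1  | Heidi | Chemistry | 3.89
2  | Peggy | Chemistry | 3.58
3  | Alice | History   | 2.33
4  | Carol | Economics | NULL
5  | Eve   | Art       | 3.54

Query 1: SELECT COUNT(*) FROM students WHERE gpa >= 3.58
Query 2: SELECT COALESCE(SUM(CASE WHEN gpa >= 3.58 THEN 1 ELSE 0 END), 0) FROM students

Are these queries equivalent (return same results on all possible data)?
Yes, equivalent

Both queries return: [(2,)]

Reason: COUNT with WHERE vs conditional SUM (COALESCE handles empty-table NULL)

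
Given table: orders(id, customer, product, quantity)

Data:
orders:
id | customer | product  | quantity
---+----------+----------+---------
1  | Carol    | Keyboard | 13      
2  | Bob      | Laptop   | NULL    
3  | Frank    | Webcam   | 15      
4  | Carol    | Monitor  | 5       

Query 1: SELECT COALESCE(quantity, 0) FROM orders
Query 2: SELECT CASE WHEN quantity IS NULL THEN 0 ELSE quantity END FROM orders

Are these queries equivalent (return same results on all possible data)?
Yes, equivalent

Both queries return: [(0,), (5,), (13,), (15,)]

Reason: COALESCE vs CASE for NULL handling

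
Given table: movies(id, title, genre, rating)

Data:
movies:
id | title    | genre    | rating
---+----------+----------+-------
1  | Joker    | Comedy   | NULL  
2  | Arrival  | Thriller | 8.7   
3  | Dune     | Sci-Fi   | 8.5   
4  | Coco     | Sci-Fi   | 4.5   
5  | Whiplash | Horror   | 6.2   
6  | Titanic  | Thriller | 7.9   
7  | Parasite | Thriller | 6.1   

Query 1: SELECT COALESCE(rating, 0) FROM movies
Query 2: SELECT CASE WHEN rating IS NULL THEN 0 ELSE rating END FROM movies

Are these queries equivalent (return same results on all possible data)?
Yes, equivalent

Both queries return: [(0,), (4.5,), (6.1,), (6.2,), (7.9,), (8.5,), (8.7,)]

Reason: COALESCE vs CASE for NULL handling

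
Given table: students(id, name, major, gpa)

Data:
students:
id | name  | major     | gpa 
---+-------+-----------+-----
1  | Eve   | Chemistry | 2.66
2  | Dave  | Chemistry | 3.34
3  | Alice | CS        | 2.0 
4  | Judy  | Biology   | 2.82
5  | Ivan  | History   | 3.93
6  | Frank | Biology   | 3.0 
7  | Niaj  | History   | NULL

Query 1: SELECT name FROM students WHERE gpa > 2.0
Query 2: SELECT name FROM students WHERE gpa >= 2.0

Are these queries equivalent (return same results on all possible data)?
No, not equivalent

Query 1 returns: [('Eve',), ('Dave',), ('Judy',), ('Ivan',), ('Frank',)]
Query 2 returns: [('Eve',), ('Dave',), ('Alice',), ('Judy',), ('Ivan',), ('Frank',)]

Reason: > vs >= gives different results when gpa = 2.0 exists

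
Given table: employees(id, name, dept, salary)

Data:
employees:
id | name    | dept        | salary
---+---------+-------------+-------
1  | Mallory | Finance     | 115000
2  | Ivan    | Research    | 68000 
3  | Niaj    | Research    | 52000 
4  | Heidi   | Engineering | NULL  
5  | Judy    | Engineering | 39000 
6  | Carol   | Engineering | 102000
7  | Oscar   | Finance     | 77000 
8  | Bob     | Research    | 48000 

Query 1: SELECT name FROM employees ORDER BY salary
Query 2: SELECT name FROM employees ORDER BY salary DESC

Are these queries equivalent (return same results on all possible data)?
No, not equivalent

Query 1 returns: [('Heidi',), ('Judy',), ('Bob',), ('Niaj',), ('Ivan',), ('Oscar',), ('Carol',), ('Mallory',)]
Query 2 returns: [('Mallory',), ('Carol',), ('Oscar',), ('Ivan',), ('Niaj',), ('Bob',), ('Judy',), ('Heidi',)]

Reason: ASC vs DESC gives opposite ordering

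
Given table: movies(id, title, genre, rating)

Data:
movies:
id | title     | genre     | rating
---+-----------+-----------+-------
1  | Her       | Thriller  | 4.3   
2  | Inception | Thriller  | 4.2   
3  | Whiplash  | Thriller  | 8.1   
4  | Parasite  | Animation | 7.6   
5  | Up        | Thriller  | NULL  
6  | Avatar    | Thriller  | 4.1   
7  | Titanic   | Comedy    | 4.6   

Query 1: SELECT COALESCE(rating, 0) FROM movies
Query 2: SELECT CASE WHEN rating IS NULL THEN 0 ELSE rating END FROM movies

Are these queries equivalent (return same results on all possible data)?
Yes, equivalent

Both queries return: [(0,), (4.1,), (4.2,), (4.3,), (4.6,), (7.6,), (8.1,)]

Reason: COALESCE vs CASE for NULL handling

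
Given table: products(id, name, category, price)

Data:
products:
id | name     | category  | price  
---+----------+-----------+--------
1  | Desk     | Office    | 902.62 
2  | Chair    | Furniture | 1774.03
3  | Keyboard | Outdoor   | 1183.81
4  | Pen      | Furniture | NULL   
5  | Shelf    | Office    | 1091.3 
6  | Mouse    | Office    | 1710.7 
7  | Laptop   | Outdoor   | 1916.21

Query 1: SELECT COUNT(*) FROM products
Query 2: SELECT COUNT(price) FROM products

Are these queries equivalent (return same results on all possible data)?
No, not equivalent

Query 1 returns: [(7,)]
Query 2 returns: [(6,)]

Reason: COUNT(*) includes NULLs, COUNT(column) excludes them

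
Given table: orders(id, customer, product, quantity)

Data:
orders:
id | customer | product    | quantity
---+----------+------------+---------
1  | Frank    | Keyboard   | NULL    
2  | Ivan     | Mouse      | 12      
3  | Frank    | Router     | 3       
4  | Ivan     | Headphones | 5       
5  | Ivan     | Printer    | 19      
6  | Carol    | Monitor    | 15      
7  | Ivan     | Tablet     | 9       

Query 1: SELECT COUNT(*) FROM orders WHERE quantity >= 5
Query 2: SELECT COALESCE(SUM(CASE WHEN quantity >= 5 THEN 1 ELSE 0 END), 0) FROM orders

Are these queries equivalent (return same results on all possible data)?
Yes, equivalent

Both queries return: [(5,)]

Reason: COUNT with WHERE vs conditional SUM (COALESCE handles empty-table NULL)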